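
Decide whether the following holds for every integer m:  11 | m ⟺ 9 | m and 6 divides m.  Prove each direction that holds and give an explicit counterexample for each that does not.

(⇒) This fails: take m = 11. Certainly 11 ∣ 11, but 9 ∤ 11.

(⇐) This fails: take m = 18. Both 9 ∣ 18 and 6 ∣ 18, yet 18 is not a multiple of 11 (since 18 = 1·11 + 7), so 11 ∤ 18.

Neither direction holds.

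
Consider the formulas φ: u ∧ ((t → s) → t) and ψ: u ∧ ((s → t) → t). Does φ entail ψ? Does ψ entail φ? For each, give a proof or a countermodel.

Not equivalent: only (⇒) holds.

(⇒) Assume the antecedent. If u is true, the antecedent forces (u = T, t = T, s = F) or (u = T, t = T, s = T), and u ∧ ((s → t) → t) holds there. If u is false, the antecedent cannot hold. Either way u ∧ ((s → t) → t) holds.

(⇐) This fails. Under u = T, t = F, s = T, the left side is false but the right side is true.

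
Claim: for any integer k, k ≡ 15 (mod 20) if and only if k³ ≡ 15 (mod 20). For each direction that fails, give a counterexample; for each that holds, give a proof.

(⇒) Suppose k ≡ 15 (mod 20). Write k = 20j + 15. Then (20j + 15)³ = 8000j³ + 18000j² + 13500j + 3375 = 20(400j³ + 900j² + 675j + 168) + 15, so k³ ≡ 15 (mod 20).

(⇐) Conversely, suppose k³ ≡ 15 (mod 20). The only residue r in {0, …, 19} with r³ ≡ 15 (mod 20) is r = 15, so k ≡ 15 (mod 20).

Both implications hold.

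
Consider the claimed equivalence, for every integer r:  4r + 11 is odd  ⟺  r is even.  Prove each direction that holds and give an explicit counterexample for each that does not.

(⇒) This fails: take r = 1. Then 4r + 11 = 15, which is odd, yet r = 1 is odd, not even.

(⇐) Suppose r is even. Since 4 is even, 4r is even for every r, so 4r + 11 has the same parity as 11, which is odd. Hence 4r + 11 is odd.

Only the reverse direction holds.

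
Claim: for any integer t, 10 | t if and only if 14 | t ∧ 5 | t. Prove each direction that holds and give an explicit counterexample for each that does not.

Only the converse holds.

Forward direction. This fails: take t = 10. Certainly 10 ∣ 10, but 14 ∤ 10.

Converse. Suppose 14 ∣ t and 5 ∣ t. Any common multiple of 14 and 5 is a multiple of their lcm; here gcd(14, 5) = 1, so lcm(14, 5) = 14·5 = 70, so 70 ∣ t. Since 10 ∣ 70, it follows that 10 ∣ t.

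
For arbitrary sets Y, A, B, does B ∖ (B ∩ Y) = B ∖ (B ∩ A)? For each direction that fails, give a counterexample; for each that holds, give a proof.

(⊆) This inclusion fails. Take Y = ∅, A = {1}, B = {1}; then 1 ∈ B ∖ (B ∩ Y) but 1 ∉ B ∖ (B ∩ A).

(⊇) This inclusion fails. Take Y = {1}, A = ∅, B = {1}; then 1 ∈ B ∖ (B ∩ A) but 1 ∉ B ∖ (B ∩ Y).

(⊆) fails and (⊇) fails.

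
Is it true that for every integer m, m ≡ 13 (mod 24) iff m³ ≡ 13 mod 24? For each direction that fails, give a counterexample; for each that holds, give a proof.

[⇒] Suppose m ≡ 13 (mod 24). Write m = 24j + 13. Then (24j + 13)³ = 13824j³ + 22464j² + 12168j + 2197 = 24(576j³ + 936j² + 507j + 91) + 13, so m³ ≡ 13 (mod 24).

[⇐] Conversely, suppose m³ ≡ 13 (mod 24). The only residue r in {0, …, 23} with r³ ≡ 13 (mod 24) is r = 13, so m ≡ 13 (mod 24).

Both directions hold.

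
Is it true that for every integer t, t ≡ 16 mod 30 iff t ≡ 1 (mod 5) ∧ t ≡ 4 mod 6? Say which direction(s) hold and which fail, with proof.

(⟹) Suppose t ≡ 16 (mod 30); write t = 30j + 16. Since 5 ∣ 30, reducing mod 5 gives t ≡ 16 ≡ 1 (mod 5); since 6 ∣ 30, reducing mod 6 gives t ≡ 16 ≡ 4 (mod 6).

(⟸) Conversely, if t ≡ 1 (mod 5) and t ≡ 4 (mod 6), then by the Chinese remainder theorem t ≡ 16 (mod 30). This is exactly t ≡ 16 (mod 30).

The biconditional holds.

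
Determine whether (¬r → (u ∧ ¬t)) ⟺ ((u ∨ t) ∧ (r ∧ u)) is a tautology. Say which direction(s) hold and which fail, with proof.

(⇒) fails; (⇐) holds.

(→) This fails. Under t = F, u = T, r = F, the left side is true but the right side is false.

(←) Assume the antecedent. If t is true, the antecedent forces (t = T, u = T, r = T), and ¬r → (u ∧ ¬t) holds there. If t is false, the antecedent forces (t = F, u = T, r = T), and ¬r → (u ∧ ¬t) holds there. Either way ¬r → (u ∧ ¬t) holds.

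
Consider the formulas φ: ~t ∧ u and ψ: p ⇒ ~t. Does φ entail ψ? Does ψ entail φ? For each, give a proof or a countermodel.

(⟸) This fails. Under u = F, p = F, t = F, the left side is false but the right side is true.

(⟹) Assume the antecedent. If u is true, the antecedent forces (u = T, p = F, t = F) or (u = T, p = T, t = F), and p ⇒ ~t holds there. If u is false, the antecedent cannot hold. Either way p ⇒ ~t holds.

(⇒) holds; (⇐) fails.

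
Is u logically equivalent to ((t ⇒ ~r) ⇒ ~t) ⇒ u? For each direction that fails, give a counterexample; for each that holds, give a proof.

[⇒] Assume the antecedent. If r is true, the antecedent forces (r = T, u = T, t = F) or (r = T, u = T, t = T), and ((t ⇒ ~r) ⇒ ~t) ⇒ u holds there. If r is false, the antecedent forces (r = F, u = T, t = F) or (r = F, u = T, t = T), and ((t ⇒ ~r) ⇒ ~t) ⇒ u holds there. Either way ((t ⇒ ~r) ⇒ ~t) ⇒ u holds.

[⇐] This fails. Under r = F, u = F, t = T, the left side is false but the right side is true.

Not equivalent: only (⇒) holds.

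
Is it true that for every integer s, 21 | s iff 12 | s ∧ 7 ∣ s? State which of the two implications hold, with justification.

[⇒] This fails: take s = 21. Certainly 21 ∣ 21, but 12 ∤ 21.

[⇐] Suppose 12 ∣ s and 7 ∣ s. Any common multiple of 12 and 7 is a multiple of their lcm; here gcd(12, 7) = 1, so lcm(12, 7) = 12·7 = 84, so 84 ∣ s. Since 21 ∣ 84, it follows that 21 ∣ s.

Only the reverse direction holds.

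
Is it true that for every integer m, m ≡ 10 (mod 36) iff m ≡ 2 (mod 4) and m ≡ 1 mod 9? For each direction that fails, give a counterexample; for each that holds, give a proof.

The biconditional holds.

[⇒] Suppose m ≡ 10 (mod 36); write m = 36j + 10. Since 4 ∣ 36, reducing mod 4 gives m ≡ 10 ≡ 2 (mod 4); since 9 ∣ 36, reducing mod 9 gives m ≡ 10 ≡ 1 (mod 9).

[⇐] Conversely, if m ≡ 2 (mod 4) and m ≡ 1 (mod 9), then by the Chinese remainder theorem m ≡ 10 (mod 36). This is exactly m ≡ 10 (mod 36).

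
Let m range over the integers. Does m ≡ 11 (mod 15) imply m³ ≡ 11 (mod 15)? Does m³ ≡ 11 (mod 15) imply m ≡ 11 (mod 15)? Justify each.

(⇒) Suppose m ≡ 11 (mod 15). Write m = 15j + 11. Then (15j + 11)³ = 3375j³ + 7425j² + 5445j + 1331 = 15(225j³ + 495j² + 363j + 88) + 11, so m³ ≡ 11 (mod 15).

(⇐) Conversely, suppose m³ ≡ 11 (mod 15). The only residue r in {0, …, 14} with r³ ≡ 11 (mod 15) is r = 11, so m ≡ 11 (mod 15).

Both directions hold.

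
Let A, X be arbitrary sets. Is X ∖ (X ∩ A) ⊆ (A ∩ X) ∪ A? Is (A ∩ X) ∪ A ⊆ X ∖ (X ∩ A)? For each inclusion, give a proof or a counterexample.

Neither inclusion holds.

(⊆) This inclusion fails. Take A = ∅, X = {1}; then 1 ∈ X ∖ (X ∩ A) but 1 ∉ (A ∩ X) ∪ A.

(⊇) This inclusion fails. Take A = {1}, X = ∅; then 1 ∈ (A ∩ X) ∪ A but 1 ∉ X ∖ (X ∩ A).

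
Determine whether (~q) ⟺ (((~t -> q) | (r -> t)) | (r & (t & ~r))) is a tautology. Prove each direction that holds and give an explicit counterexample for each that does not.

(⇒) fails and (⇐) fails.

(⇒) This fails. Under t = F, q = F, r = T, the left side is true but the right side is false.

(⇐) This fails. Under t = F, q = T, r = F, the left side is false but the right side is true.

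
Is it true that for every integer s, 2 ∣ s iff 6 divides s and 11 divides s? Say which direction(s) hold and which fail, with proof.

(⇒) This fails: take s = 2. Certainly 2 ∣ 2, but 6 ∤ 2.

(⇐) Suppose 6 ∣ s and 11 ∣ s. Any common multiple of 6 and 11 is a multiple of their lcm; here gcd(6, 11) = 1, so lcm(6, 11) = 6·11 = 66, so 66 ∣ s. Since 2 ∣ 66, it follows that 2 ∣ s.

Only the converse holds.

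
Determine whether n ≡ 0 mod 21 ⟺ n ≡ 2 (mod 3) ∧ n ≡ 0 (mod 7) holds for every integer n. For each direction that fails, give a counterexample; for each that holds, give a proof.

Forward direction. This fails: n = 0 gives 0 ≡ 0 (mod 21) but 0 ≡ 0 (mod 3), so the conjunction on the right does not hold.

Converse. This fails: n = 14 satisfies both congruences on the right (14 ≡ 2 mod 3 and 14 ≡ 0 mod 7) yet 14 ≡ 14 (mod 21), not 0.

(⇒) fails and (⇐) fails.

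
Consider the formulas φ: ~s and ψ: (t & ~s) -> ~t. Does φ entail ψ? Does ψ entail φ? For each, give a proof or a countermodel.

Both directions fail.

Forward direction. This fails. Under t = T, s = F, the left side is true but the right side is false.

Converse. This fails. Under t = F, s = T, the left side is false but the right side is true.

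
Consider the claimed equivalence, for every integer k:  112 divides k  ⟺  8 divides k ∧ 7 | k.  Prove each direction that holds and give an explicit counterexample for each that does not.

(⇒) holds; (⇐) fails.

(⇒) If 112 ∣ k, write k = 112q. Since 112 = 14·8, k = 8·(14q), so 8 ∣ k; and since 112 = 16·7, k = 7·(16q), so 7 ∣ k.

(⇐) This fails: take k = 56. Both 8 ∣ 56 and 7 ∣ 56, yet 56 is not a multiple of 112 (since 56 = 0·112 + 56), so 112 ∤ 56.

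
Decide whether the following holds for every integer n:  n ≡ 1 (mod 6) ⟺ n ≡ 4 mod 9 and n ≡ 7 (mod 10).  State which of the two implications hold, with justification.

(⇒) fails; (⇐) holds.

(⇒) This fails: n = 1 gives 1 ≡ 1 (mod 6) but 1 ≡ 1 (mod 9), so the conjunction on the right does not hold.

(⇐) Conversely, if n ≡ 4 (mod 9) and n ≡ 7 (mod 10), then by the Chinese remainder theorem n ≡ 67 (mod 90). Since 67 ≡ 1 (mod 6) and 6 ∣ 90, we get n ≡ 1 (mod 6).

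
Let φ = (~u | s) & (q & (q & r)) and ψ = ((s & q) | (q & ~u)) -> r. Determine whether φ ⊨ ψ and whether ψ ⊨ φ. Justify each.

(⇒) Assume the antecedent. If r is true, ((s & q) | (q & ~u)) -> r reduces to true regardless of the other variables. If r is false, the antecedent cannot hold. Either way ((s & q) | (q & ~u)) -> r holds.

(⇐) This fails. Under r = F, q = F, u = F, s = F, the left side is false but the right side is true.

Not equivalent: only (⇒) holds.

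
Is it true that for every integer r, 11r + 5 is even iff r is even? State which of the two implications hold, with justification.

[⇒] This fails: r = 7 gives 11r + 5 = 82, which is even, but 7 is odd, not even.

[⇐] This also fails: r = 0 is even, but 11r + 5 = 5 is odd, not even.

(⇒) fails and (⇐) fails.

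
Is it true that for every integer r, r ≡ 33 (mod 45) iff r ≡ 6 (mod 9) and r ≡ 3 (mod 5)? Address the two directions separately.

(⟹) Suppose r ≡ 33 (mod 45); write r = 45j + 33. Since 9 ∣ 45, reducing mod 9 gives r ≡ 33 ≡ 6 (mod 9); since 5 ∣ 45, reducing mod 5 gives r ≡ 33 ≡ 3 (mod 5).

(⟸) Conversely, if r ≡ 6 (mod 9) and r ≡ 3 (mod 5), then by the Chinese remainder theorem r ≡ 33 (mod 45). This is exactly r ≡ 33 (mod 45).

Both implications hold.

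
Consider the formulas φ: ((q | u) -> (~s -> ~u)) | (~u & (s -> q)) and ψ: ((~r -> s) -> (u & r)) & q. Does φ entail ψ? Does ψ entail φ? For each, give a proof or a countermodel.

Neither implication holds.

(⟹) This fails. Under q = F, s = F, r = F, u = F, the left side is true but the right side is false.

(⟸) This fails. Under q = T, s = F, r = T, u = T, the left side is false but the right side is true.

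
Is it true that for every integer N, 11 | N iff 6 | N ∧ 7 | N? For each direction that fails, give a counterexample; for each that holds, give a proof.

Forward direction. This fails: take N = 11. Certainly 11 ∣ 11, but 6 ∤ 11.

Converse. This fails: take N = 42. Both 6 ∣ 42 and 7 ∣ 42, yet 42 is not a multiple of 11 (since 42 = 3·11 + 9), so 11 ∤ 42.

Both directions fail.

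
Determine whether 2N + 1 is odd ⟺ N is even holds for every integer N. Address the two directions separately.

(⟹) This fails: take N = 7. Then 2N + 1 = 15, which is odd, yet N = 7 is odd, not even.

(⟸) Suppose N is even. Since 2 is even, 2N is even for every N, so 2N + 1 has the same parity as 1, which is odd. Hence 2N + 1 is odd.

Only the reverse direction holds.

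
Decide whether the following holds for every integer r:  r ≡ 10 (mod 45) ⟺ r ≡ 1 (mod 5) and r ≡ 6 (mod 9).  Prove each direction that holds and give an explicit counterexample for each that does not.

(⇒) This fails: r = 10 gives 10 ≡ 10 (mod 45) but 10 ≡ 0 (mod 5), so the conjunction on the right does not hold.

(⇐) This fails: r = 6 satisfies both congruences on the right (6 ≡ 1 mod 5 and 6 ≡ 6 mod 9) yet 6 ≡ 6 (mod 45), not 10.

Neither direction holds.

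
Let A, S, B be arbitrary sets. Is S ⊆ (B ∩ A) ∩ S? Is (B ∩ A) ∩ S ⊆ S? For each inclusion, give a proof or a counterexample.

Only the reverse inclusion holds.

Forward inclusion. This inclusion fails. Take A = ∅, S = {1}, B = ∅; then 1 ∈ S but 1 ∉ (B ∩ A) ∩ S.

Reverse inclusion. Let x ∈ (B ∩ A) ∩ S. Then x ∈ A ∩ S ∩ B, from which x ∈ S.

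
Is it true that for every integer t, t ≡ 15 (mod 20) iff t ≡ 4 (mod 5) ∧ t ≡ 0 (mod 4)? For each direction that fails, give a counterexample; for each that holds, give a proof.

Both directions fail.

[⇒] This fails: t = 15 gives 15 ≡ 15 (mod 20) but 15 ≡ 0 (mod 5), so the conjunction on the right does not hold.

[⇐] This fails: t = 4 satisfies both congruences on the right (4 ≡ 4 mod 5 and 4 ≡ 0 mod 4) yet 4 ≡ 4 (mod 20), not 15.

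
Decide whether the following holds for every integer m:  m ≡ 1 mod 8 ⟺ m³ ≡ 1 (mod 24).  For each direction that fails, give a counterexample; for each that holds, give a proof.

(⇐) The residues r modulo 24 with r³ ≡ 1 (mod 24) are exactly {1}, and each is ≡ 1 (mod 8).

(⇒) This fails: take m = 9. Then 9 ≡ 1 (mod 8), but 9³ = 729 ≡ 9 (mod 24), not 1.

The forward direction fails; the converse holds.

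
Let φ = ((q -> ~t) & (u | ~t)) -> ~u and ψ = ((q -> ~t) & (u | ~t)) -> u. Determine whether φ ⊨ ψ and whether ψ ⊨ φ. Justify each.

Both directions fail.

Forward direction. This fails. Under q = F, u = F, t = F, the left side is true but the right side is false.

Converse. This fails. Under q = F, u = T, t = F, the left side is false but the right side is true.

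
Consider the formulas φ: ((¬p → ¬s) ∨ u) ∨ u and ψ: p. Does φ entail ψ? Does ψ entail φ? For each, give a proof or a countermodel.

(⇒) fails; (⇐) holds.

(⇒) This fails. Under s = F, p = F, u = F, the left side is true but the right side is false.

(⇐) Assume the antecedent. If s is true, the antecedent forces (s = T, p = T, u = F) or (s = T, p = T, u = T), and ((¬p → ¬s) ∨ u) ∨ u holds there. If s is false, ((¬p → ¬s) ∨ u) ∨ u reduces to true regardless of the other variables. Either way ((¬p → ¬s) ∨ u) ∨ u holds.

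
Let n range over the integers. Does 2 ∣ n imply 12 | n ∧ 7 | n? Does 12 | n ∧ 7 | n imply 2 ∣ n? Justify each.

Converse. Suppose 12 ∣ n and 7 ∣ n. Any common multiple of 12 and 7 is a multiple of their lcm; here gcd(12, 7) = 1, so lcm(12, 7) = 12·7 = 84, so 84 ∣ n. Since 2 ∣ 84, it follows that 2 ∣ n.

Forward direction. This fails: take n = 2. Certainly 2 ∣ 2, but 12 ∤ 2.

Not equivalent: only (⇐) holds.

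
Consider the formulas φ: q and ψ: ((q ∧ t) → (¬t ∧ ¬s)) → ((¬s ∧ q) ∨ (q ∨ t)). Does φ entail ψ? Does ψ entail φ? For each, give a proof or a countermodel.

Only the forward implication holds.

[⇒] Assume the antecedent. If q is true, the consequent reduces to true regardless of the other variables. If q is false, the antecedent cannot hold. Either way the consequent holds.

[⇐] This fails. Under q = F, t = T, s = F, the left side is false but the right side is true.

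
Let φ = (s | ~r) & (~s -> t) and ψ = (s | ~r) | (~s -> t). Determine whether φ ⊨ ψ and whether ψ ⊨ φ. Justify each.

The forward direction holds; the converse fails.

Forward direction. Assume the antecedent. If r is true, the antecedent forces (r = T, t = F, s = T) or (r = T, t = T, s = T), and (s | ~r) | (~s -> t) holds there. If r is false, (s | ~r) | (~s -> t) reduces to true regardless of the other variables. Either way (s | ~r) | (~s -> t) holds.

Converse. This fails. Under r = F, t = F, s = F, the left side is false but the right side is true.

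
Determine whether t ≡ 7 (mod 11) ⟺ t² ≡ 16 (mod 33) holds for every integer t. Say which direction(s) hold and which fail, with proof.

Both directions fail.

[⇒] This fails: take t = 18. Then 18 ≡ 7 (mod 11), but 18² = 324 ≡ 27 (mod 33), not 16.

[⇐] This fails: take t = 4. Then 4² = 16 ≡ 16 (mod 33), yet 4 ≡ 4 (mod 11), not 7.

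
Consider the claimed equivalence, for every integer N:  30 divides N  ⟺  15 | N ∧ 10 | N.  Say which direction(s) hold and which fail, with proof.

(→) If 30 ∣ N, write N = 30q. Since 30 = 2·15, N = 15·(2q), so 15 ∣ N; and since 30 = 3·10, N = 10·(3q), so 10 ∣ N.

(←) Suppose 15 ∣ N and 10 ∣ N. Any common multiple of 15 and 10 is a multiple of their lcm; here lcm(15, 10) = 15·10/gcd(15, 10) = 150/5 = 30, so 30 ∣ N.

Both implications hold.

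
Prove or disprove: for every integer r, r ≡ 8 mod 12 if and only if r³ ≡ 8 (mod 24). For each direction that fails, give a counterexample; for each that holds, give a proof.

Converse. This fails: take r = 2. Then 2³ = 8 ≡ 8 (mod 24), yet 2 ≡ 2 (mod 12), not 8.

Forward direction. Suppose r ≡ 8 (mod 12). Working modulo 24, r ∈ {8, 20}; for each such r, r³ ≡ 8 (mod 24).

Only the forward implication holds.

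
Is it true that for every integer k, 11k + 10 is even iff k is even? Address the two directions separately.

The biconditional holds.

[⇐] Suppose k is even; write k = 2j. Then 11k + 10 = 11·(2j) + 10 = 2·11j + 10, which is even.

[⇒] Suppose 11k + 10 is even. Since 11 is odd, 11k and k have the same parity, so 11k + 10 ≡ k + 10 (mod 2). As 10 is even, 11k + 10 is even exactly when k is even. Thus k is even.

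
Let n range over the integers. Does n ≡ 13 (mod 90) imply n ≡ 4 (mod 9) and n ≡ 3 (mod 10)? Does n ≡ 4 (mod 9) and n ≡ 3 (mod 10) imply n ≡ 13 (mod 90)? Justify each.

The biconditional holds.

Forward direction. Suppose n ≡ 13 (mod 90); write n = 90j + 13. Since 9 ∣ 90, reducing mod 9 gives n ≡ 13 ≡ 4 (mod 9); since 10 ∣ 90, reducing mod 10 gives n ≡ 13 ≡ 3 (mod 10).

Converse. If n ≡ 4 (mod 9) and n ≡ 3 (mod 10), then by the Chinese remainder theorem n ≡ 13 (mod 90). This is exactly n ≡ 13 (mod 90).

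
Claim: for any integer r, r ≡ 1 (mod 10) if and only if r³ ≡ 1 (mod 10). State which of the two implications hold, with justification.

Both implications hold.

Forward direction. Suppose r ≡ 1 (mod 10). Write r = 10j + 1. Then (10j + 1)³ = 1000j³ + 300j² + 30j + 1 = 10(100j³ + 30j² + 3j) + 1, so r³ ≡ 1 (mod 10).

Converse. Suppose r³ ≡ 1 (mod 10). The only residue r in {0, …, 9} with r³ ≡ 1 (mod 10) is r = 1, so r ≡ 1 (mod 10).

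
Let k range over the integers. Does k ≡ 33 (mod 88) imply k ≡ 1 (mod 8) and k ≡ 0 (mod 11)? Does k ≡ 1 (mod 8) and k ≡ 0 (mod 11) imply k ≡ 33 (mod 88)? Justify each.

[⇒] Suppose k ≡ 33 (mod 88); write k = 88j + 33. Since 8 ∣ 88, reducing mod 8 gives k ≡ 33 ≡ 1 (mod 8); since 11 ∣ 88, reducing mod 11 gives k ≡ 33 ≡ 0 (mod 11).

[⇐] Conversely, if k ≡ 1 (mod 8) and k ≡ 0 (mod 11), then by the Chinese remainder theorem k ≡ 33 (mod 88). This is exactly k ≡ 33 (mod 88).

Both directions hold; the statement is true.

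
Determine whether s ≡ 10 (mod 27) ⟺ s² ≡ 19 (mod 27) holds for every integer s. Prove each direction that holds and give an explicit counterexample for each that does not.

(→) Suppose s ≡ 10 (mod 27). Write s = 27j + 10. Then (27j + 10)² = 729j² + 540j + 100 = 27(27j² + 20j + 3) + 19, so s² ≡ 19 (mod 27).

(←) This fails: take s = 17. Then 17² = 289 ≡ 19 (mod 27), yet 17 ≡ 17 (mod 27), not 10.

Not equivalent: only (⇒) holds.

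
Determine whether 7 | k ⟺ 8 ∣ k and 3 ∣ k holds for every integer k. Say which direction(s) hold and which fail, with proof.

Neither implication holds.

[⇒] This fails: take k = 7. Certainly 7 ∣ 7, but 8 ∤ 7.

[⇐] This fails: take k = 24. Both 8 ∣ 24 and 3 ∣ 24, yet 24 is not a multiple of 7 (since 24 = 3·7 + 3), so 7 ∤ 24.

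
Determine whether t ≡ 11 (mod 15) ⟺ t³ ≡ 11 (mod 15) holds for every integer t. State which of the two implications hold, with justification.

Both directions hold.

[⇐] Suppose t³ ≡ 11 (mod 15). The only residue r in {0, …, 14} with r³ ≡ 11 (mod 15) is r = 11, so t ≡ 11 (mod 15).

[⇒] Suppose t ≡ 11 (mod 15). Write t = 15j + 11. Then (15j + 11)³ = 3375j³ + 7425j² + 5445j + 1331 = 15(225j³ + 495j² + 363j + 88) + 11, so t³ ≡ 11 (mod 15).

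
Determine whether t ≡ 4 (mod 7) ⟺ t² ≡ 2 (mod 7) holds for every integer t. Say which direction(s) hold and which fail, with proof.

Only the forward implication holds.

(⇐) This fails: take t = 3. Then 3² = 9 ≡ 2 (mod 7), yet 3 ≡ 3 (mod 7), not 4.

(⇒) Suppose t ≡ 4 (mod 7). Write t = 7j + 4. Then (7j + 4)² = 49j² + 56j + 16 = 7(7j² + 8j + 2) + 2, so t² ≡ 2 (mod 7).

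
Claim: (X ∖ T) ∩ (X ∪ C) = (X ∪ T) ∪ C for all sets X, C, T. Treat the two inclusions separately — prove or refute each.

(⟹) Let x ∈ (X ∖ T) ∩ (X ∪ C). Then either x ∈ X and x ∉ C, T; or x ∈ X ∩ C and x ∉ T. In each case x ∈ (X ∪ T) ∪ C, so (X ∖ T) ∩ (X ∪ C) ⊆ (X ∪ T) ∪ C.

(⟸) This inclusion fails. Take X = ∅, C = {1}, T = ∅; then 1 ∈ (X ∪ T) ∪ C but 1 ∉ (X ∖ T) ∩ (X ∪ C).

(⊆) holds; (⊇) fails.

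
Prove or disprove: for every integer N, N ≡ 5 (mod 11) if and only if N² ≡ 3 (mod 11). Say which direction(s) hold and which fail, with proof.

Not equivalent: only (⇒) holds.

(→) Suppose N ≡ 5 (mod 11). Write N = 11j + 5. Then (11j + 5)² = 121j² + 110j + 25 = 11(11j² + 10j + 2) + 3, so N² ≡ 3 (mod 11).

(←) This fails: take N = 6. Then 6² = 36 ≡ 3 (mod 11), yet 6 ≡ 6 (mod 11), not 5.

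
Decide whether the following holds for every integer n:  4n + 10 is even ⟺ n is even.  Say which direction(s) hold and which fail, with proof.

(⟸) Suppose n is even. Since 4 is even, 4n is even for every n, so 4n + 10 has the same parity as 10, which is even. Hence 4n + 10 is even.

(⟹) This fails: take n = 7. Then 4n + 10 = 38, which is even, yet n = 7 is odd, not even.

Not equivalent: only (⇐) holds.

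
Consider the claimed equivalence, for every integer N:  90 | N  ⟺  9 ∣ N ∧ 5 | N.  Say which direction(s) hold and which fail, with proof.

(⇐) This fails: take N = 45. Both 9 ∣ 45 and 5 ∣ 45, yet 45 is not a multiple of 90 (since 45 = 0·90 + 45), so 90 ∤ 45.

(⇒) If 90 ∣ N, write N = 90q. Since 90 = 10·9, N = 9·(10q), so 9 ∣ N; and since 90 = 18·5, N = 5·(18q), so 5 ∣ N.

The forward direction holds; the converse fails.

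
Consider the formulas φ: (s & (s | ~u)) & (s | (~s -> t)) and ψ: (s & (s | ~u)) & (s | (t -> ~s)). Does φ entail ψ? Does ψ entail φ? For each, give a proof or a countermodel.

Forward direction. Assume the antecedent. If t is true, the antecedent forces (t = T, u = F, s = T) or (t = T, u = T, s = T), and the consequent holds there. If t is false, the antecedent forces (t = F, u = F, s = T) or (t = F, u = T, s = T), and the consequent holds there. Either way the consequent holds.

Converse. Assume the antecedent. If t is true, the antecedent forces (t = T, u = F, s = T) or (t = T, u = T, s = T), and the consequent holds there. If t is false, the antecedent forces (t = F, u = F, s = T) or (t = F, u = T, s = T), and the consequent holds there. Either way the consequent holds.

Both directions hold; the statement is true.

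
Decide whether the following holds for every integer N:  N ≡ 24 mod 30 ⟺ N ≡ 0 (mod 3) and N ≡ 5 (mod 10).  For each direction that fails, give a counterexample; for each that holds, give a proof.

(⇒) fails and (⇐) fails.

[⇒] This fails: N = 24 gives 24 ≡ 24 (mod 30) but 24 ≡ 4 (mod 10), so the conjunction on the right does not hold.

[⇐] This fails: N = 15 satisfies both congruences on the right (15 ≡ 0 mod 3 and 15 ≡ 5 mod 10) yet 15 ≡ 15 (mod 30), not 24.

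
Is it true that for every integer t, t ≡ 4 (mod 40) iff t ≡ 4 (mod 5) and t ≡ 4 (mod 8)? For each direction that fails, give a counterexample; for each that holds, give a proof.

The biconditional holds.

(⇒) Suppose t ≡ 4 (mod 40); write t = 40j + 4. Since 5 ∣ 40, reducing mod 5 gives t ≡ 4 (mod 5); since 8 ∣ 40, reducing mod 8 gives t ≡ 4 (mod 8).

(⇐) Conversely, if t ≡ 4 (mod 5) and t ≡ 4 (mod 8), then by the Chinese remainder theorem t ≡ 4 (mod 40). This is exactly t ≡ 4 (mod 40).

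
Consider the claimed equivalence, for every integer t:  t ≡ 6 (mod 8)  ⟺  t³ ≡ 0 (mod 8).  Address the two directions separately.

Only the forward implication holds.

(⟹) Suppose t ≡ 6 (mod 8). Write t = 8j + 6. Then (8j + 6)³ = 512j³ + 1152j² + 864j + 216 = 8(64j³ + 144j² + 108j + 27) + 0, so t³ ≡ 0 (mod 8).

(⟸) This fails: take t = 0. Then 0³ = 0 ≡ 0 (mod 8), yet 0 ≡ 0 (mod 8), not 6.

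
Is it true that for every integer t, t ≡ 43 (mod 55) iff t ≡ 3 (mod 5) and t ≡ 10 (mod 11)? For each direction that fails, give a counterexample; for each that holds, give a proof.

(⟹) Suppose t ≡ 43 (mod 55); write t = 55j + 43. Since 5 ∣ 55, reducing mod 5 gives t ≡ 43 ≡ 3 (mod 5); since 11 ∣ 55, reducing mod 11 gives t ≡ 43 ≡ 10 (mod 11).

(⟸) Conversely, if t ≡ 3 (mod 5) and t ≡ 10 (mod 11), then by the Chinese remainder theorem t ≡ 43 (mod 55). This is exactly t ≡ 43 (mod 55).

Both directions hold; the statement is true.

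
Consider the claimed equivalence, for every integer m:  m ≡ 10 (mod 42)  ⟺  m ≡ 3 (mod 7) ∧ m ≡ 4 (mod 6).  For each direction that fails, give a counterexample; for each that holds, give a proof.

Forward direction. Suppose m ≡ 10 (mod 42); write m = 42j + 10. Since 7 ∣ 42, reducing mod 7 gives m ≡ 10 ≡ 3 (mod 7); since 6 ∣ 42, reducing mod 6 gives m ≡ 10 ≡ 4 (mod 6).

Converse. If m ≡ 3 (mod 7) and m ≡ 4 (mod 6), then by the Chinese remainder theorem m ≡ 10 (mod 42). This is exactly m ≡ 10 (mod 42).

Both directions hold; the statement is true.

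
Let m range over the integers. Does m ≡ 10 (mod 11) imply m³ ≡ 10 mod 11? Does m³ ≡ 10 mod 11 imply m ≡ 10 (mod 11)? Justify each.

(←) For the converse, argue contrapositively. If m ≢ 10 (mod 11), then m is congruent to one of 0, 1, 2, 3, 4, 5, 6, 7, 8, 9 modulo 11, and these give m³ ≡ 0, 1, 8, 5, 9, 4, 7, 2, 6, 3 respectively — never 10.

(→) Suppose m ≡ 10 (mod 11). Write m = 11j + 10. Then (11j + 10)³ = 1331j³ + 3630j² + 3300j + 1000 = 11(121j³ + 330j² + 300j + 90) + 10, so m³ ≡ 10 (mod 11).

The biconditional holds.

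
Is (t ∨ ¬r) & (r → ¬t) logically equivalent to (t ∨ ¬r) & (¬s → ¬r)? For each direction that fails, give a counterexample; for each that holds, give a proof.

(←) This fails. Under r = T, t = T, s = T, the left side is false but the right side is true.

(→) Assume the antecedent. If r is true, the antecedent cannot hold. If r is false, (t ∨ ¬r) & (¬s → ¬r) reduces to true regardless of the other variables. Either way (t ∨ ¬r) & (¬s → ¬r) holds.

(⇒) holds; (⇐) fails.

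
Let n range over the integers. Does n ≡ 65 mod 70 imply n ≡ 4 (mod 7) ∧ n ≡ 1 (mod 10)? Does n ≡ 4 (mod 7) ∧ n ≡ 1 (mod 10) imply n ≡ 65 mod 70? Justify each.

Neither implication holds.

(⟹) This fails: n = 65 gives 65 ≡ 65 (mod 70) but 65 ≡ 2 (mod 7), so the conjunction on the right does not hold.

(⟸) This fails: n = 11 satisfies both congruences on the right (11 ≡ 4 mod 7 and 11 ≡ 1 mod 10) yet 11 ≡ 11 (mod 70), not 65.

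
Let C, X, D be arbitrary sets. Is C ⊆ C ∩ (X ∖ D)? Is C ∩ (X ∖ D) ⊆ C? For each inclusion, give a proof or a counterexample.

The sets are not equal: only the reverse inclusion holds.

(⊇) Let x ∈ C ∩ (X ∖ D). Then x ∈ C ∩ X and x ∉ D, from which x ∈ C.

(⊆) This inclusion fails. Take C = {1}, X = ∅, D = ∅; then 1 ∈ C but 1 ∉ C ∩ (X ∖ D).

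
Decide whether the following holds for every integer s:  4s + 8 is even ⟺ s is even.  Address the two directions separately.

The forward direction fails; the converse holds.

(→) This fails: take s = 3. Then 4s + 8 = 20, which is even, yet s = 3 is odd, not even.

(←) Suppose s is even. Since 4 is even, 4s is even for every s, so 4s + 8 has the same parity as 8, which is even. Hence 4s + 8 is even.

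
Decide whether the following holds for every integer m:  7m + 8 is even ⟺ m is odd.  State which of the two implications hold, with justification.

Neither implication holds.

[⇒] This fails: m = 6 gives 7m + 8 = 50, which is even, but 6 is even, not odd.

[⇐] This also fails: m = 5 is odd, but 7m + 8 = 43 is odd, not even.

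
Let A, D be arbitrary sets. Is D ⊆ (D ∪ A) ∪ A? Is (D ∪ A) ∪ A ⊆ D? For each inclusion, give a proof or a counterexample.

(⊇) This inclusion fails. Take A = {1}, D = ∅; then 1 ∈ (D ∪ A) ∪ A but 1 ∉ D.

(⊆) Let x ∈ D. Then either x ∈ D and x ∉ A; or x ∈ A ∩ D. In each case x ∈ (D ∪ A) ∪ A, so D ⊆ (D ∪ A) ∪ A.

Only the forward inclusion holds.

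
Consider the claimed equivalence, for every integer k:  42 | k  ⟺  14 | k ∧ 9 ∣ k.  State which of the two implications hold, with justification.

(⇒) fails; (⇐) holds.

[⇒] This fails: take k = 42. Certainly 42 ∣ 42, but 9 ∤ 42.

[⇐] Suppose 14 ∣ k and 9 ∣ k. Any common multiple of 14 and 9 is a multiple of their lcm; here gcd(14, 9) = 1, so lcm(14, 9) = 14·9 = 126, so 126 ∣ k. Since 42 ∣ 126, it follows that 42 ∣ k.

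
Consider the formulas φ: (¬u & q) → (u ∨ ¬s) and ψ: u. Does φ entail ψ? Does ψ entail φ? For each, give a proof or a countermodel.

Only the converse holds.

(⟹) This fails. Under q = F, s = F, u = F, the left side is true but the right side is false.

(⟸) Assume the antecedent. If q is true, the antecedent forces (q = T, s = F, u = T) or (q = T, s = T, u = T), and (¬u & q) → (u ∨ ¬s) holds there. If q is false, (¬u & q) → (u ∨ ¬s) reduces to true regardless of the other variables. Either way (¬u & q) → (u ∨ ¬s) holds.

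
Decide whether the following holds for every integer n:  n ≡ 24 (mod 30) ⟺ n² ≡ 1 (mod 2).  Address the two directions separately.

(⇒) fails and (⇐) fails.

Forward direction. This fails: take n = 24. Then 24 ≡ 24 (mod 30), but 24² = 576 ≡ 0 (mod 2), not 1.

Converse. This fails: take n = 1. Then 1² = 1 ≡ 1 (mod 2), yet 1 ≡ 1 (mod 30), not 24.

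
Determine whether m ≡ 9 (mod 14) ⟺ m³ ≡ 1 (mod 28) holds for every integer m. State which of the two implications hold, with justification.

(⟹) This fails: take m = 23. Then 23 ≡ 9 (mod 14), but 23³ = 12167 ≡ 15 (mod 28), not 1.

(⟸) This fails: take m = 1. Then 1³ = 1 ≡ 1 (mod 28), yet 1 ≡ 1 (mod 14), not 9.

Neither direction holds.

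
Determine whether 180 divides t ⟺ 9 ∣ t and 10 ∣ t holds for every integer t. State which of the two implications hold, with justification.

Only the forward direction holds.

[⇒] If 180 ∣ t, write t = 180q. Since 180 = 20·9, t = 9·(20q), so 9 ∣ t; and since 180 = 18·10, t = 10·(18q), so 10 ∣ t.

[⇐] This fails: take t = 90. Both 9 ∣ 90 and 10 ∣ 90, yet 90 is not a multiple of 180 (since 90 = 0·180 + 90), so 180 ∤ 90.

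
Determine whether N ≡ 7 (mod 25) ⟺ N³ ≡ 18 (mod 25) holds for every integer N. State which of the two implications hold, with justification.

Both directions hold.

Forward direction. Suppose N ≡ 7 (mod 25). Write N = 25j + 7. Then (25j + 7)³ = 15625j³ + 13125j² + 3675j + 343 = 25(625j³ + 525j² + 147j + 13) + 18, so N³ ≡ 18 (mod 25).

Converse. Suppose N³ ≡ 18 (mod 25). The only residue r in {0, …, 24} with r³ ≡ 18 (mod 25) is r = 7, so N ≡ 7 (mod 25).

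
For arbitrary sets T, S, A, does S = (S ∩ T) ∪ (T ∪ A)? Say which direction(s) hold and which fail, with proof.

(⊆) fails and (⊇) fails.

Forward inclusion. This inclusion fails. Take T = ∅, S = {1}, A = ∅; then 1 ∈ S but 1 ∉ (S ∩ T) ∪ (T ∪ A).

Reverse inclusion. This inclusion fails. Take T = {1}, S = ∅, A = ∅; then 1 ∈ (S ∩ T) ∪ (T ∪ A) but 1 ∉ S.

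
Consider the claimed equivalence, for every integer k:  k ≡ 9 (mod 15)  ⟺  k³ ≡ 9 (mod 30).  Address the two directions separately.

Only the reverse direction holds.

Converse. The residues r modulo 30 with r³ ≡ 9 (mod 30) are exactly {9}, and each is ≡ 9 (mod 15).

Forward direction. This fails: take k = 24. Then 24 ≡ 9 (mod 15), but 24³ = 13824 ≡ 24 (mod 30), not 9.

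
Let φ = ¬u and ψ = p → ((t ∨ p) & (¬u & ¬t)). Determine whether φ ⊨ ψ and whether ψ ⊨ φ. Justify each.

(⇒) This fails. Under u = F, t = T, p = T, the left side is true but the right side is false.

(⇐) This fails. Under u = T, t = F, p = F, the left side is false but the right side is true.

Both directions fail.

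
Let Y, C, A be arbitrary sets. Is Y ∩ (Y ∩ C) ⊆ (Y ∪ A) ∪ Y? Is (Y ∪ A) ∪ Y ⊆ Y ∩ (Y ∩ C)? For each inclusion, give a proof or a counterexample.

(⟸) This inclusion fails. Take Y = {1}, C = ∅, A = ∅; then 1 ∈ (Y ∪ A) ∪ Y but 1 ∉ Y ∩ (Y ∩ C).

(⟹) Let x ∈ Y ∩ (Y ∩ C). Then either x ∈ Y ∩ C and x ∉ A; or x ∈ Y ∩ C ∩ A. In each case x ∈ (Y ∪ A) ∪ Y, so Y ∩ (Y ∩ C) ⊆ (Y ∪ A) ∪ Y.

(⊆) holds; (⊇) fails.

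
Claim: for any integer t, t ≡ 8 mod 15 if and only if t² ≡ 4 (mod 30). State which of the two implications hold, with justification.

(⇒) fails and (⇐) fails.

(→) This fails: take t = 23. Then 23 ≡ 8 (mod 15), but 23² = 529 ≡ 19 (mod 30), not 4.

(←) This fails: take t = 2. Then 2² = 4 ≡ 4 (mod 30), yet 2 ≡ 2 (mod 15), not 8.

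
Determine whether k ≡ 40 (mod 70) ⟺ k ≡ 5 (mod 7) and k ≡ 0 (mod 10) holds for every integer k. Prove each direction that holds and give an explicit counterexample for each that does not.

(→) Suppose k ≡ 40 (mod 70); write k = 70j + 40. Since 7 ∣ 70, reducing mod 7 gives k ≡ 40 ≡ 5 (mod 7); since 10 ∣ 70, reducing mod 10 gives k ≡ 40 ≡ 0 (mod 10).

(←) Conversely, if k ≡ 5 (mod 7) and k ≡ 0 (mod 10), then by the Chinese remainder theorem k ≡ 40 (mod 70). This is exactly k ≡ 40 (mod 70).

Both directions hold.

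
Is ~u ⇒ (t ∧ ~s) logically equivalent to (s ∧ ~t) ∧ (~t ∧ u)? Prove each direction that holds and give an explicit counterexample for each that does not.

The forward direction fails; the converse holds.

(⟹) This fails. Under u = T, s = F, t = F, the left side is true but the right side is false.

(⟸) Assume the antecedent. If u is true, ~u ⇒ (t ∧ ~s) reduces to true regardless of the other variables. If u is false, the antecedent cannot hold. Either way ~u ⇒ (t ∧ ~s) holds.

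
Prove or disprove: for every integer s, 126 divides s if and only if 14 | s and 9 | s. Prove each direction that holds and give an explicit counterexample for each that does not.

[⇒] If 126 ∣ s, write s = 126q. Since 126 = 9·14, s = 14·(9q), so 14 ∣ s; and since 126 = 14·9, s = 9·(14q), so 9 ∣ s.

[⇐] Suppose 14 ∣ s and 9 ∣ s. Any common multiple of 14 and 9 is a multiple of their lcm; here gcd(14, 9) = 1, so lcm(14, 9) = 14·9 = 126, so 126 ∣ s.

Equivalent; both directions hold.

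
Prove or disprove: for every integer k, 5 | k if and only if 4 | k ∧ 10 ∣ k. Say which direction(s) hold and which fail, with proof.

(⇐) Suppose 4 ∣ k and 10 ∣ k. Any common multiple of 4 and 10 is a multiple of their lcm; here lcm(4, 10) = 4·10/gcd(4, 10) = 40/2 = 20, so 20 ∣ k. Since 5 ∣ 20, it follows that 5 ∣ k.

(⇒) This fails: take k = 5. Certainly 5 ∣ 5, but 4 ∤ 5.

Only the converse holds.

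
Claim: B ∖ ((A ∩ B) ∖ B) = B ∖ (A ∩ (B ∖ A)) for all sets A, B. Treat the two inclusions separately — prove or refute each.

Both inclusions hold; the sets are equal.

Forward inclusion. Let x ∈ B ∖ ((A ∩ B) ∖ B). Then either x ∈ B and x ∉ A; or x ∈ A ∩ B. In each case x ∈ B ∖ (A ∩ (B ∖ A)), so B ∖ ((A ∩ B) ∖ B) ⊆ B ∖ (A ∩ (B ∖ A)).

Reverse inclusion. Let x ∈ B ∖ (A ∩ (B ∖ A)). Then either x ∈ B and x ∉ A; or x ∈ A ∩ B. In each case x ∈ B ∖ ((A ∩ B) ∖ B), so B ∖ (A ∩ (B ∖ A)) ⊆ B ∖ ((A ∩ B) ∖ B).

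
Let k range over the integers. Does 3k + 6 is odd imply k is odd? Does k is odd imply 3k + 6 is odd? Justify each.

(⟸) Suppose k is odd; write k = 2j + 1. Then 3k + 6 = 3·(2j + 1) + 6 = 2·3j + 9, which is odd.

(⟹) Suppose 3k + 6 is odd. Since 3 is odd, 3k and k have the same parity, so 3k + 6 ≡ k + 6 (mod 2). As 6 is even, 3k + 6 is odd exactly when k is odd. Thus k is odd.

Both implications hold.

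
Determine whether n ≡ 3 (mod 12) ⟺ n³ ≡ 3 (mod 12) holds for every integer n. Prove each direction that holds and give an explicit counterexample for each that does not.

(⇒) Suppose n ≡ 3 (mod 12). Write n = 12j + 3. Then (12j + 3)³ = 1728j³ + 1296j² + 324j + 27 = 12(144j³ + 108j² + 27j + 2) + 3, so n³ ≡ 3 (mod 12).

(⇐) Conversely, suppose n³ ≡ 3 (mod 12). The only residue r in {0, …, 11} with r³ ≡ 3 (mod 12) is r = 3, so n ≡ 3 (mod 12).

Both implications hold.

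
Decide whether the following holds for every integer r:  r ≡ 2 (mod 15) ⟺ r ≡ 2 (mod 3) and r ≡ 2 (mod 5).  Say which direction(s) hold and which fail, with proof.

Both implications hold.

Forward direction. Suppose r ≡ 2 (mod 15); write r = 15j + 2. Since 3 ∣ 15, reducing mod 3 gives r ≡ 2 (mod 3); since 5 ∣ 15, reducing mod 5 gives r ≡ 2 (mod 5).

Converse. If r ≡ 2 (mod 3) and r ≡ 2 (mod 5), then by the Chinese remainder theorem r ≡ 2 (mod 15). This is exactly r ≡ 2 (mod 15).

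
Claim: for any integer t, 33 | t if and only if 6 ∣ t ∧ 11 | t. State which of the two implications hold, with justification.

Not equivalent: only (⇐) holds.

[⇒] This fails: take t = 33. Certainly 33 ∣ 33, but 6 ∤ 33.

[⇐] Suppose 6 ∣ t and 11 ∣ t. Any common multiple of 6 and 11 is a multiple of their lcm; here gcd(6, 11) = 1, so lcm(6, 11) = 6·11 = 66, so 66 ∣ t. Since 33 ∣ 66, it follows that 33 ∣ t.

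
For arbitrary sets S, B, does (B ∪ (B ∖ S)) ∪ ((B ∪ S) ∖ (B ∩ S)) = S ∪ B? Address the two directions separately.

Reverse inclusion. Let x ∈ S ∪ B. Then either x ∈ S and x ∉ B; or x ∈ B and x ∉ S; or x ∈ S ∩ B. In each case x ∈ (B ∪ (B ∖ S)) ∪ ((B ∪ S) ∖ (B ∩ S)), so S ∪ B ⊆ (B ∪ (B ∖ S)) ∪ ((B ∪ S) ∖ (B ∩ S)).

Forward inclusion. Let x ∈ (B ∪ (B ∖ S)) ∪ ((B ∪ S) ∖ (B ∩ S)). Then either x ∈ S and x ∉ B; or x ∈ B and x ∉ S; or x ∈ S ∩ B. In each case x ∈ S ∪ B, so (B ∪ (B ∖ S)) ∪ ((B ∪ S) ∖ (B ∩ S)) ⊆ S ∪ B.

Both inclusions hold.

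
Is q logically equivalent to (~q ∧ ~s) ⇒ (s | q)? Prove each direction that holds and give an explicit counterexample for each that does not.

Not equivalent: only (⇒) holds.

Forward direction. Assume the antecedent. If q is true, (~q ∧ ~s) ⇒ (s | q) reduces to true regardless of the other variables. If q is false, the antecedent cannot hold. Either way (~q ∧ ~s) ⇒ (s | q) holds.

Converse. This fails. Under q = F, s = T, the left side is false but the right side is true.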